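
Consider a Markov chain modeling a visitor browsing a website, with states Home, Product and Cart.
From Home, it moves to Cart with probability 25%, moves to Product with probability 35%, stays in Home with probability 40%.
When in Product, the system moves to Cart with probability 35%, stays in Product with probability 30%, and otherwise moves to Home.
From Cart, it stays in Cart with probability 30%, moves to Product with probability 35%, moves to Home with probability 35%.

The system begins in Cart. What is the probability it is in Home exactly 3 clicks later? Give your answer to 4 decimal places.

Propagate the distribution vector 3 clicks from Cart.
After 0 clicks: (0.0000, 0.0000, 1.0000)
After 1 click: (0.3500, 0.3500, 0.3000)
After 2 clicks: (0.3675, 0.3325, 0.3000)
After 3 clicks: (0.3684, 0.3334, 0.2983)
P(in Home after 3 clicks) = 0.3684

0.3684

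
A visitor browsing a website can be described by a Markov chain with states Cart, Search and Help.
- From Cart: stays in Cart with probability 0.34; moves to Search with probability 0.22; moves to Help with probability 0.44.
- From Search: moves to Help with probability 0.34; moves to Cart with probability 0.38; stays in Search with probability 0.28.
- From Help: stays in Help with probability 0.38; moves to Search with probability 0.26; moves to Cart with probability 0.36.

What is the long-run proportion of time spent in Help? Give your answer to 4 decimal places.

Let the stationary distribution be π with π = πP and π_1 + π_2 + π_3 = 1.
π_1 = 0.34·π_1 + 0.38·π_2 + 0.36·π_3
π_2 = 0.22·π_1 + 0.28·π_2 + 0.26·π_3
Solving with the normalization constraint gives π = (0.3579, 0.2507, 0.3914).
So the stationary probability of Help is 0.3914.

0.3914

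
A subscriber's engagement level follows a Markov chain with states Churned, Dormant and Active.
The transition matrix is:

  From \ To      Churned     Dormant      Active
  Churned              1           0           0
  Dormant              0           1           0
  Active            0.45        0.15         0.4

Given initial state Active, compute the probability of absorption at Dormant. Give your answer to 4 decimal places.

0.2500

Let h(s) be the probability of absorption at Dormant starting from transient state s. Then h(Dormant) = 1 and h(Churned) = 0. By first-step analysis:
h(Active) = 0.45·0 + 0.15·1 + 0.4·h(Active)
Solving: h(Active) = 0.2500.
Starting from Active, the probability is 0.2500.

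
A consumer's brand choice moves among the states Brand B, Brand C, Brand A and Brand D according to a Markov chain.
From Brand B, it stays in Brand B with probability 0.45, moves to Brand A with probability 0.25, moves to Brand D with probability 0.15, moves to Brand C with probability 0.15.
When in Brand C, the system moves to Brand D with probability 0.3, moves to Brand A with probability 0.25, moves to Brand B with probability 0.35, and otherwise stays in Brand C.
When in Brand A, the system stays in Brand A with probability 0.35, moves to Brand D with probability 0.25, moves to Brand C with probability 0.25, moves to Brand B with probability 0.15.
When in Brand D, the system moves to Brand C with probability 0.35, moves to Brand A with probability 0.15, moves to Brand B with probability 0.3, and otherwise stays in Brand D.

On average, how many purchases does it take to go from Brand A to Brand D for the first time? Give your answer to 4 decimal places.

Let t(s) be the expected number of purchases to first reach Brand D from state s, with t(Brand D) = 0. Conditioning on the first purchase:
t(Brand B) = 1 + 0.45·t(Brand B) + 0.15·t(Brand C) + 0.25·t(Brand A)
t(Brand C) = 1 + 0.35·t(Brand B) + 0.1·t(Brand C) + 0.25·t(Brand A)
t(Brand A) = 1 + 0.15·t(Brand B) + 0.25·t(Brand C) + 0.35·t(Brand A)
Solving: t(Brand B) = 4.9219, t(Brand C) = 4.2188, t(Brand A) = 4.2969.
Expected purchases from Brand A to Brand D: 4.2969.

4.2969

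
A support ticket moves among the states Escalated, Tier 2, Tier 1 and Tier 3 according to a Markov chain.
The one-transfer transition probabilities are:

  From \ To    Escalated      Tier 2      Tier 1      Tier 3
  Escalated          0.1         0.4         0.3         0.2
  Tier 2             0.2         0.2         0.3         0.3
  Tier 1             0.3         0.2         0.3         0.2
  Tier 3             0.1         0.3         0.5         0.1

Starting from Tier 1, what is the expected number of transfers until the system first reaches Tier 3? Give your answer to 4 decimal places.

Let t(s) be the expected number of transfers to first reach Tier 3 from state s, with t(Tier 3) = 0. Conditioning on the first transfer:
t(Escalated) = 1 + 0.1·t(Escalated) + 0.4·t(Tier 2) + 0.3·t(Tier 1)
t(Tier 2) = 1 + 0.2·t(Escalated) + 0.2·t(Tier 2) + 0.3·t(Tier 1)
t(Tier 1) = 1 + 0.3·t(Escalated) + 0.2·t(Tier 2) + 0.3·t(Tier 1)
Solving: t(Escalated) = 4.3796, t(Tier 2) = 4.0146, t(Tier 1) = 4.4526.
Expected transfers from Tier 1 to Tier 3: 4.4526.

4.4526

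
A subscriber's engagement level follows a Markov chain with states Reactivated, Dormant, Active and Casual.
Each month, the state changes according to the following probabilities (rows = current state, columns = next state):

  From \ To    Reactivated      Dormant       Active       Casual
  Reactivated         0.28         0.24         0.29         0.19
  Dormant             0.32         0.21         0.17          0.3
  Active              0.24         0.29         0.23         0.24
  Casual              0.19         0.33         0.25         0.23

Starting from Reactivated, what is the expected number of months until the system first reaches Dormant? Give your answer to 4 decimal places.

Let t(s) be the expected number of months to first reach Dormant from state s, with t(Dormant) = 0. Conditioning on the first month:
t(Reactivated) = 1 + 0.28·t(Reactivated) + 0.29·t(Active) + 0.19·t(Casual)
t(Active) = 1 + 0.24·t(Reactivated) + 0.23·t(Active) + 0.24·t(Casual)
t(Casual) = 1 + 0.19·t(Reactivated) + 0.25·t(Active) + 0.23·t(Casual)
Solving: t(Reactivated) = 3.6719, t(Active) = 3.4828, t(Casual) = 3.3356.
Expected months from Reactivated to Dormant: 3.6719.

3.6719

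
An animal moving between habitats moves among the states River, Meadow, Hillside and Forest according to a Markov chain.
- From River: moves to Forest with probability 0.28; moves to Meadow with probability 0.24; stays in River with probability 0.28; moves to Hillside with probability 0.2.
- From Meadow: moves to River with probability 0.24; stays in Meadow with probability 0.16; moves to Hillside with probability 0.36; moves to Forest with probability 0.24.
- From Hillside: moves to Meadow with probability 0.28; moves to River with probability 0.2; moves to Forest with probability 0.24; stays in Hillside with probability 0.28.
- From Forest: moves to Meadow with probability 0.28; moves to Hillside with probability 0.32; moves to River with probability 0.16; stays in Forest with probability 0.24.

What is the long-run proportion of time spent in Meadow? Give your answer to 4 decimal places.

0.2422

Let the stationary distribution be π with π = πP and π_1 + π_2 + π_3 + π_4 = 1.
π_1 = 0.28·π_1 + 0.24·π_2 + 0.2·π_3 + 0.16·π_4
π_2 = 0.24·π_1 + 0.16·π_2 + 0.28·π_3 + 0.28·π_4
π_3 = 0.2·π_1 + 0.36·π_2 + 0.28·π_3 + 0.32·π_4
Solving with the normalization constraint gives π = (0.2171, 0.2422, 0.2920, 0.2487).
So the stationary probability of Meadow is 0.2422.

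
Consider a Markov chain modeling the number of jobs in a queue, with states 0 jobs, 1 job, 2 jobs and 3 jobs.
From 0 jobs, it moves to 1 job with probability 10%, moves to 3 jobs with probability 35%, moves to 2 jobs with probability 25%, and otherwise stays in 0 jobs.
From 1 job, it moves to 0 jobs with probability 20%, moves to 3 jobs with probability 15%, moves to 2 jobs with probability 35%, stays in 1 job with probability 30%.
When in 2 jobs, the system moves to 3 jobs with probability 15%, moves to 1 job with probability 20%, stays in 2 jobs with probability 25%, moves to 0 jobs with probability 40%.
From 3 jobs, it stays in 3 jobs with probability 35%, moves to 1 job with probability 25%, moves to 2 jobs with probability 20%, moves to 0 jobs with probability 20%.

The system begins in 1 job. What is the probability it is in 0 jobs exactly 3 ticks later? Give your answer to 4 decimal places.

Propagate the distribution vector 3 ticks from 1 job.
After 0 ticks: (0.0000, 1.0000, 0.0000, 0.0000)
After 1 tick: (0.2000, 0.3000, 0.3500, 0.1500)
After 2 ticks: (0.2900, 0.2175, 0.2725, 0.2200)
After 3 ticks: (0.2835, 0.2038, 0.2608, 0.2520)
P(in 0 jobs after 3 ticks) = 0.2835

0.2835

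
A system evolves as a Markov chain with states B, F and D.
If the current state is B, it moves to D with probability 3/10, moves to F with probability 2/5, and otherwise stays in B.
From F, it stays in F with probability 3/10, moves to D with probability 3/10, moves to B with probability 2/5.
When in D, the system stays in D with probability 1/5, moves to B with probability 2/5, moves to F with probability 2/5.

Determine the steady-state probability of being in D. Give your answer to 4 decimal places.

0.2727

Let the stationary distribution be π with π = πP and π_1 + π_2 + π_3 = 1.
π_1 = 0.3·π_1 + 0.4·π_2 + 0.4·π_3
π_2 = 0.4·π_1 + 0.3·π_2 + 0.4·π_3
Solving with the normalization constraint gives π = (0.3636, 0.3636, 0.2727).
So the stationary probability of D is 0.2727.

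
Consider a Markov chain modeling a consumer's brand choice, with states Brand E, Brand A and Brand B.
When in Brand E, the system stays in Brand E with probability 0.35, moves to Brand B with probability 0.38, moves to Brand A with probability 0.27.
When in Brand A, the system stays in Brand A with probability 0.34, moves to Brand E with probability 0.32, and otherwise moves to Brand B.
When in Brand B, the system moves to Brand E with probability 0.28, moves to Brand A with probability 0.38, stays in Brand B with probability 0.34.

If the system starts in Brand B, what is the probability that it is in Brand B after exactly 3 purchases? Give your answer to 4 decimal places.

Propagate the distribution vector 3 purchases from Brand B.
After 0 purchases: (0.0000, 0.0000, 1.0000)
After 1 purchase: (0.2800, 0.3800, 0.3400)
After 2 purchases: (0.3148, 0.3340, 0.3512)
After 3 purchases: (0.3154, 0.3320, 0.3526)
P(in Brand B after 3 purchases) = 0.3526

0.3526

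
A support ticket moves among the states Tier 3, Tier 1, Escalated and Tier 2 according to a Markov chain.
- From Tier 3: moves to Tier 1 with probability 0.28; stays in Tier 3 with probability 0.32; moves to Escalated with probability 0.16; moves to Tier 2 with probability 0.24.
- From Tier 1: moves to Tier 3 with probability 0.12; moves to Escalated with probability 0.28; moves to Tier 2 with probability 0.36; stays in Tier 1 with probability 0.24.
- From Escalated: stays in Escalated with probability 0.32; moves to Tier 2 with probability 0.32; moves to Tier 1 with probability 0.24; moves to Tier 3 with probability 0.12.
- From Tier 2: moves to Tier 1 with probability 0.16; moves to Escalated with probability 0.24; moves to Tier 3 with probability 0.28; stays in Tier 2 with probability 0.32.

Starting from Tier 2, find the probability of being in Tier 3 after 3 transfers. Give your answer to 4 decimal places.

Propagate the distribution vector 3 transfers from Tier 2.
After 0 transfers: (0.0000, 0.0000, 0.0000, 1.0000)
After 1 transfer: (0.2800, 0.1600, 0.2400, 0.3200)
After 2 transfers: (0.2272, 0.2256, 0.2432, 0.3040)
After 3 transfers: (0.2141, 0.2248, 0.2503, 0.3108)
P(in Tier 3 after 3 transfers) = 0.2141

0.2141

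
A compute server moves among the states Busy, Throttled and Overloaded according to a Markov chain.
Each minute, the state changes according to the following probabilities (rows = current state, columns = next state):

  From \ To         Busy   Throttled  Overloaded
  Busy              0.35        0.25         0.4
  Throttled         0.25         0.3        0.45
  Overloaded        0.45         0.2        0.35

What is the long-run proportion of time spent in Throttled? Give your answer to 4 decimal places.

0.2425

Let the stationary distribution be π with π = πP and π_1 + π_2 + π_3 = 1.
π_1 = 0.35·π_1 + 0.25·π_2 + 0.45·π_3
π_2 = 0.25·π_1 + 0.3·π_2 + 0.2·π_3
Solving with the normalization constraint gives π = (0.3650, 0.2425, 0.3925).
So the stationary probability of Throttled is 0.2425.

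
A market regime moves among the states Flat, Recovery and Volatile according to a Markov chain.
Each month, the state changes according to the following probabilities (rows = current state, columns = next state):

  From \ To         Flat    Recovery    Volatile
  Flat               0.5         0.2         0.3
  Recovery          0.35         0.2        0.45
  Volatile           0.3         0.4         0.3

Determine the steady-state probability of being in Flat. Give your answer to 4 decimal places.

Let the stationary distribution be π with π = πP and π_1 + π_2 + π_3 = 1.
π_1 = 0.5·π_1 + 0.35·π_2 + 0.3·π_3
π_2 = 0.2·π_1 + 0.2·π_2 + 0.4·π_3
Solving with the normalization constraint gives π = (0.3918, 0.2680, 0.3402).
So the stationary probability of Flat is 0.3918.

0.3918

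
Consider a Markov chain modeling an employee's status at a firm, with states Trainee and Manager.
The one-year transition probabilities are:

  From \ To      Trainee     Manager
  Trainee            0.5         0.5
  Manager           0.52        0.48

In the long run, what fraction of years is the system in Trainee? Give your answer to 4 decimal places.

0.5098

Let the stationary distribution be π with π = πP and π_1 + π_2 = 1.
π_1 = 0.5·π_1 + 0.52·π_2
Solving with the normalization constraint gives π = (0.5098, 0.4902).
So the stationary probability of Trainee is 0.5098.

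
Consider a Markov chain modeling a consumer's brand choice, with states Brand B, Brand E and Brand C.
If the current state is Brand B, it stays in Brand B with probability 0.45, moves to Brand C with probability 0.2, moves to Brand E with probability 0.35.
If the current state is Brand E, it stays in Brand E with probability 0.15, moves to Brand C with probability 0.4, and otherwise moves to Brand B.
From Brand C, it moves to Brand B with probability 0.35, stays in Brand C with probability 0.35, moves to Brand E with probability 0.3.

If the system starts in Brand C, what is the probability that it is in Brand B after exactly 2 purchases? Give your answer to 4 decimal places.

Sum over the intermediate state after 1 purchase:
P = P(Brand C→Brand B)·P(Brand B→Brand B) + P(Brand C→Brand E)·P(Brand E→Brand B) + P(Brand C→Brand C)·P(Brand C→Brand B)
  = 0.35×0.45 + 0.3×0.45 + 0.35×0.35
  = 0.1575 + 0.1350 + 0.1225 = 0.4150

0.4150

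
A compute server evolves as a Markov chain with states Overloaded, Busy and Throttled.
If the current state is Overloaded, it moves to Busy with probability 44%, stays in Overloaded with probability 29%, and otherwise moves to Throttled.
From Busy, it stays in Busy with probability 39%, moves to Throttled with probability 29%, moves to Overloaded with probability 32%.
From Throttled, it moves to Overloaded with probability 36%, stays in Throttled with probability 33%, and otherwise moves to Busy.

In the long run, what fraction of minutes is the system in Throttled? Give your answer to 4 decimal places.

Let the stationary distribution be π with π = πP and π_1 + π_2 + π_3 = 1.
π_1 = 0.29·π_1 + 0.32·π_2 + 0.36·π_3
π_2 = 0.44·π_1 + 0.39·π_2 + 0.31·π_3
Solving with the normalization constraint gives π = (0.3222, 0.3825, 0.2954).
So the stationary probability of Throttled is 0.2954.

0.2954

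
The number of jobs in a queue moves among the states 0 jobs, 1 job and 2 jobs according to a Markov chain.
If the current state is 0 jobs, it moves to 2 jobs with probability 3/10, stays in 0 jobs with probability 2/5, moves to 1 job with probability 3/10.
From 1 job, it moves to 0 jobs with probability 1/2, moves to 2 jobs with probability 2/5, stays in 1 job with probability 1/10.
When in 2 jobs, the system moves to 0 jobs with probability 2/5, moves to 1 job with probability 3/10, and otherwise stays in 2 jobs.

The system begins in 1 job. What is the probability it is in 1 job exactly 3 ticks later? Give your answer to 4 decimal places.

0.2440

Propagate the distribution vector 3 ticks from 1 job.
After 0 ticks: (0.0000, 1.0000, 0.0000)
After 1 tick: (0.5000, 0.1000, 0.4000)
After 2 ticks: (0.4100, 0.2800, 0.3100)
After 3 ticks: (0.4280, 0.2440, 0.3280)
P(in 1 job after 3 ticks) = 0.2440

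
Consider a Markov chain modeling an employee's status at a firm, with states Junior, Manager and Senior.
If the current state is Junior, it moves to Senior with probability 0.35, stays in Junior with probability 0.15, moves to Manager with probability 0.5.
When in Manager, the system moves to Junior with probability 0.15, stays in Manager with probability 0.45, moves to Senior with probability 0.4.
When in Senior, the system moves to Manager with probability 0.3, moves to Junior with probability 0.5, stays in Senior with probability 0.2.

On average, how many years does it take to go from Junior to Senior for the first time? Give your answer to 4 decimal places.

Let t(s) be the expected number of years to first reach Senior from state s, with t(Senior) = 0. Conditioning on the first year:
t(Junior) = 1 + 0.15·t(Junior) + 0.5·t(Manager)
t(Manager) = 1 + 0.15·t(Junior) + 0.45·t(Manager)
Solving: t(Junior) = 2.6752, t(Manager) = 2.5478.
Expected years from Junior to Senior: 2.6752.

2.6752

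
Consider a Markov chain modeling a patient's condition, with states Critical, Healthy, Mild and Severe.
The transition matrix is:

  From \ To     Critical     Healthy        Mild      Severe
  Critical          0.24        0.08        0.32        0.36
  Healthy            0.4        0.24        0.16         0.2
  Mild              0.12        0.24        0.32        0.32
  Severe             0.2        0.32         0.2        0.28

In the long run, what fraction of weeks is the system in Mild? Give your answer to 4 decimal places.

Let the stationary distribution be π with π = πP and π_1 + π_2 + π_3 + π_4 = 1.
π_1 = 0.24·π_1 + 0.4·π_2 + 0.12·π_3 + 0.2·π_4
π_2 = 0.08·π_1 + 0.24·π_2 + 0.24·π_3 + 0.32·π_4
π_3 = 0.32·π_1 + 0.16·π_2 + 0.32·π_3 + 0.2·π_4
Solving with the normalization constraint gives π = (0.2346, 0.2257, 0.2490, 0.2907).
So the stationary probability of Mild is 0.2490.

0.2490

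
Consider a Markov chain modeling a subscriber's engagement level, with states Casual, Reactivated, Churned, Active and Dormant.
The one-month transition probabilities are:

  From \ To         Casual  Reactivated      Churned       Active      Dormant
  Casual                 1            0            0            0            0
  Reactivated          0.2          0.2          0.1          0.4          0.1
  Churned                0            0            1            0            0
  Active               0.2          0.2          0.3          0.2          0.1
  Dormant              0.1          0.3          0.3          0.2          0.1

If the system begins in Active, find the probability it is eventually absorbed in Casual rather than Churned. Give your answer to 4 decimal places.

Let h(s) be the probability of absorption at Casual starting from transient state s. Then h(Casual) = 1 and h(Churned) = 0. By first-step analysis:
h(Reactivated) = 0.2·1 + 0.2·h(Reactivated) + 0.1·0 + 0.4·h(Active) + 0.1·h(Dormant)
h(Active) = 0.2·1 + 0.2·h(Reactivated) + 0.3·0 + 0.2·h(Active) + 0.1·h(Dormant)
h(Dormant) = 0.1·1 + 0.3·h(Reactivated) + 0.3·0 + 0.2·h(Active) + 0.1·h(Dormant)
Solving: h(Reactivated) = 0.5089, h(Active) = 0.4241, h(Dormant) = 0.3750.
Starting from Active, the probability is 0.4241.

0.4241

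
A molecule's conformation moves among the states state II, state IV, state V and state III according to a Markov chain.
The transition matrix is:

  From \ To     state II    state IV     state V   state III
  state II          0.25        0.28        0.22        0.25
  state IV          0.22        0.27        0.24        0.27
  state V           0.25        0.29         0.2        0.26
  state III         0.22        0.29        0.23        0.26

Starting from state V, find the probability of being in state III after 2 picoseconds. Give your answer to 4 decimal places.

Propagate the distribution vector 2 picoseconds from state V.
After 0 picoseconds: (0.0000, 0.0000, 1.0000, 0.0000)
After 1 picosecond: (0.2500, 0.2900, 0.2000, 0.2600)
After 2 picoseconds: (0.2335, 0.2817, 0.2244, 0.2604)
P(in state III after 2 picoseconds) = 0.2604

0.2604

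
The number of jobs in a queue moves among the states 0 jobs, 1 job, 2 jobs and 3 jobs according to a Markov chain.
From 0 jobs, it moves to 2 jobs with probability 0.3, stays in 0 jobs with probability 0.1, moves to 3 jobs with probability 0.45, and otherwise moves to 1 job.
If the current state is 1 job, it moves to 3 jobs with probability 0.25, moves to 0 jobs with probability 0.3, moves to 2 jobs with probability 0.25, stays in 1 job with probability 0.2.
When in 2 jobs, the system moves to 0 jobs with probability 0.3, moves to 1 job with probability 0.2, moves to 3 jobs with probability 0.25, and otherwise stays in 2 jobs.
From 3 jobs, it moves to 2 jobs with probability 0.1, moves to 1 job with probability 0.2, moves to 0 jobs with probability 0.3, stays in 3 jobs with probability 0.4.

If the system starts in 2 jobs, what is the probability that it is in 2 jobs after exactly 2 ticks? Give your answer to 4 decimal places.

Propagate the distribution vector 2 ticks from 2 jobs.
After 0 ticks: (0.0000, 0.0000, 1.0000, 0.0000)
After 1 tick: (0.3000, 0.2000, 0.2500, 0.2500)
After 2 ticks: (0.2400, 0.1850, 0.2275, 0.3475)
P(in 2 jobs after 2 ticks) = 0.2275

0.2275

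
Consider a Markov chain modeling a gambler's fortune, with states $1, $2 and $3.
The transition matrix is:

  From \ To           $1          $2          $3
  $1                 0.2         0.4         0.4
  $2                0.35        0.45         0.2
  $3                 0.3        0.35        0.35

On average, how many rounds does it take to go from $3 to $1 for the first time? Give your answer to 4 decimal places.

Let t(s) be the expected number of rounds to first reach $1 from state s, with t($1) = 0. Conditioning on the first round:
t($2) = 1 + 0.45·t($2) + 0.2·t($3)
t($3) = 1 + 0.35·t($2) + 0.35·t($3)
Solving: t($2) = 2.9565, t($3) = 3.1304.
Expected rounds from $3 to $1: 3.1304.

3.1304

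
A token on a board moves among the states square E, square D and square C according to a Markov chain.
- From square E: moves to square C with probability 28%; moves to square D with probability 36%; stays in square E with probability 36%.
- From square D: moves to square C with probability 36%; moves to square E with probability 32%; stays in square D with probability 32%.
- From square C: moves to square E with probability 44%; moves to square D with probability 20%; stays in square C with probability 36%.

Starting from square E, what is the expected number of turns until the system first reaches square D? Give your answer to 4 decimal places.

3.2123

Let t(s) be the expected number of turns to first reach square D from state s, with t(square D) = 0. Conditioning on the first turn:
t(square E) = 1 + 0.36·t(square E) + 0.28·t(square C)
t(square C) = 1 + 0.44·t(square E) + 0.36·t(square C)
Solving: t(square E) = 3.2123, t(square C) = 3.7709.
Expected turns from square E to square D: 3.2123.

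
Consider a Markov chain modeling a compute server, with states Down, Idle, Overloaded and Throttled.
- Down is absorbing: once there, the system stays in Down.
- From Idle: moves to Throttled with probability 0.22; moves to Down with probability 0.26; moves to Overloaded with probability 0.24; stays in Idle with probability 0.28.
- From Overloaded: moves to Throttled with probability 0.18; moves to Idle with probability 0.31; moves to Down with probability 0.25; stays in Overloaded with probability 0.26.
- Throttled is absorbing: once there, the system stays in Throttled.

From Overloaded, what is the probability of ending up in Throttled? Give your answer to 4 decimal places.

Let h(s) be the probability of absorption at Throttled starting from transient state s. Then h(Throttled) = 1 and h(Down) = 0. By first-step analysis:
h(Idle) = 0.26·0 + 0.28·h(Idle) + 0.24·h(Overloaded) + 0.22·1
h(Overloaded) = 0.25·0 + 0.31·h(Idle) + 0.26·h(Overloaded) + 0.18·1
Solving: h(Idle) = 0.4494, h(Overloaded) = 0.4315.
Starting from Overloaded, the probability is 0.4315.

0.4315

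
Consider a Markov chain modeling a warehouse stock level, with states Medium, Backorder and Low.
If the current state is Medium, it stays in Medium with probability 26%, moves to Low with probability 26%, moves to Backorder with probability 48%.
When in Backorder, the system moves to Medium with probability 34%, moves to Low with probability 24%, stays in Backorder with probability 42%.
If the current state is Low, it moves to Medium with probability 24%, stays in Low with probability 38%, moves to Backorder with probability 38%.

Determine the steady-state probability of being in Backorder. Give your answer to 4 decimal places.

0.4259

Let the stationary distribution be π with π = πP and π_1 + π_2 + π_3 = 1.
π_1 = 0.26·π_1 + 0.34·π_2 + 0.24·π_3
π_2 = 0.48·π_1 + 0.42·π_2 + 0.38·π_3
Solving with the normalization constraint gives π = (0.2884, 0.4259, 0.2858).
So the stationary probability of Backorder is 0.4259.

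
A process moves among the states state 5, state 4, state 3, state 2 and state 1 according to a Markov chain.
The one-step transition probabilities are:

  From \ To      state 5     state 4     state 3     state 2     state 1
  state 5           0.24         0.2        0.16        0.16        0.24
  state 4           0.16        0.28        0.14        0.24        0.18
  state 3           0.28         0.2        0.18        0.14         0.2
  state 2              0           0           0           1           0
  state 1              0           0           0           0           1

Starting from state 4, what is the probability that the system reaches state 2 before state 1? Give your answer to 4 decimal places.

Let h(s) be the probability of absorption at state 2 starting from transient state s. Then h(state 2) = 1 and h(state 1) = 0. By first-step analysis:
h(state 5) = 0.24·h(state 5) + 0.2·h(state 4) + 0.16·h(state 3) + 0.16·1 + 0.24·0
h(state 4) = 0.16·h(state 5) + 0.28·h(state 4) + 0.14·h(state 3) + 0.24·1 + 0.18·0
h(state 3) = 0.28·h(state 5) + 0.2·h(state 4) + 0.18·h(state 3) + 0.14·1 + 0.2·0
Solving: h(state 5) = 0.4413, h(state 4) = 0.5185, h(state 3) = 0.4479.
Starting from state 4, the probability is 0.5185.

0.5185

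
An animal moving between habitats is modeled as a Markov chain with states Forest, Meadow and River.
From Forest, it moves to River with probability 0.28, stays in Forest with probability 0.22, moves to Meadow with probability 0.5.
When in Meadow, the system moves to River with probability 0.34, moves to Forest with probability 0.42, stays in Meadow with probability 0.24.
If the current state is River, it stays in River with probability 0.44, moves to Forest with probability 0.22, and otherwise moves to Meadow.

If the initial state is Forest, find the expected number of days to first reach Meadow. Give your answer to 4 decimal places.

Let t(s) be the expected number of days to first reach Meadow from state s, with t(Meadow) = 0. Conditioning on the first day:
t(Forest) = 1 + 0.22·t(Forest) + 0.28·t(River)
t(River) = 1 + 0.22·t(Forest) + 0.44·t(River)
Solving: t(Forest) = 2.2388, t(River) = 2.6652.
Expected days from Forest to Meadow: 2.2388.

2.2388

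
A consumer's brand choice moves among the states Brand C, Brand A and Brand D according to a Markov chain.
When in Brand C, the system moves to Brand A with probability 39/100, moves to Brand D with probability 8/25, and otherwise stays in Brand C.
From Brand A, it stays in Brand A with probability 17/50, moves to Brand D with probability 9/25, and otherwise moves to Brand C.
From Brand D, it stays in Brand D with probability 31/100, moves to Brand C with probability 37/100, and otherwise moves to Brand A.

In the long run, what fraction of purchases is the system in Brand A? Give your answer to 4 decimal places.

0.3494

Let the stationary distribution be π with π = πP and π_1 + π_2 + π_3 = 1.
π_1 = 0.29·π_1 + 0.3·π_2 + 0.37·π_3
π_2 = 0.39·π_1 + 0.34·π_2 + 0.32·π_3
Solving with the normalization constraint gives π = (0.3199, 0.3494, 0.3307).
So the stationary probability of Brand A is 0.3494.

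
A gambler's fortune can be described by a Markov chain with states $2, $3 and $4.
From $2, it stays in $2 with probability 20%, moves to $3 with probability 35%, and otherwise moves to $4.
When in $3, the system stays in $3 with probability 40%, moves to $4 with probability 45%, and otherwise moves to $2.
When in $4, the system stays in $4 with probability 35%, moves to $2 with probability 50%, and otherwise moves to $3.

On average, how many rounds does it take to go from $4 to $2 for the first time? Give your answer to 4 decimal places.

2.3256

Let t(s) be the expected number of rounds to first reach $2 from state s, with t($2) = 0. Conditioning on the first round:
t($3) = 1 + 0.4·t($3) + 0.45·t($4)
t($4) = 1 + 0.15·t($3) + 0.35·t($4)
Solving: t($3) = 3.4109, t($4) = 2.3256.
Expected rounds from $4 to $2: 2.3256.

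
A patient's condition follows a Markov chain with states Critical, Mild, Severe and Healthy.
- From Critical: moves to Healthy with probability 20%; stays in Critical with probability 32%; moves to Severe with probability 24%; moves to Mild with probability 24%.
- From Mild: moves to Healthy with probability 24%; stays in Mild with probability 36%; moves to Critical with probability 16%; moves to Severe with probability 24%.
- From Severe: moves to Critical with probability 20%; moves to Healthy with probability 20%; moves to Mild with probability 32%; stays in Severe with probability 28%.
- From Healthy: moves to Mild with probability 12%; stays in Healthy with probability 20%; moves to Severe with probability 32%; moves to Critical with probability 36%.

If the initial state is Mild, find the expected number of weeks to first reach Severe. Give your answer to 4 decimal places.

3.8803

Let t(s) be the expected number of weeks to first reach Severe from state s, with t(Severe) = 0. Conditioning on the first week:
t(Critical) = 1 + 0.32·t(Critical) + 0.24·t(Mild) + 0.2·t(Healthy)
t(Mild) = 1 + 0.16·t(Critical) + 0.36·t(Mild) + 0.24·t(Healthy)
t(Healthy) = 1 + 0.36·t(Critical) + 0.12·t(Mild) + 0.2·t(Healthy)
Solving: t(Critical) = 3.8944, t(Mild) = 3.8803, t(Healthy) = 3.5845.
Expected weeks from Mild to Severe: 3.8803.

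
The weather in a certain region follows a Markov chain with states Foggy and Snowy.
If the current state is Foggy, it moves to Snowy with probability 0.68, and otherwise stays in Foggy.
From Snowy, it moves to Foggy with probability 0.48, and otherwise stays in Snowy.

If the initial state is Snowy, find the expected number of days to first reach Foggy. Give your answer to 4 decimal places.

2.0833

Let t(s) be the expected number of days to first reach Foggy from state s, with t(Foggy) = 0. Conditioning on the first day:
t(Snowy) = 1 + 0.52·t(Snowy)
Solving: t(Snowy) = 2.0833.
Expected days from Snowy to Foggy: 2.0833.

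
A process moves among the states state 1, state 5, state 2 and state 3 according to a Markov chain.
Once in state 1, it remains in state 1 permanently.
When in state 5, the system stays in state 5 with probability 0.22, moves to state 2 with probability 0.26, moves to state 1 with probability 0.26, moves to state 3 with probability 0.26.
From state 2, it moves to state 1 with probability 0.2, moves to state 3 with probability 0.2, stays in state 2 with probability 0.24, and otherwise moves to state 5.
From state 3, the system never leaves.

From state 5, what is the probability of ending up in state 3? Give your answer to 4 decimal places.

Let h(s) be the probability of absorption at state 3 starting from transient state s. Then h(state 3) = 1 and h(state 1) = 0. By first-step analysis:
h(state 5) = 0.26·0 + 0.22·h(state 5) + 0.26·h(state 2) + 0.26·1
h(state 2) = 0.2·0 + 0.36·h(state 5) + 0.24·h(state 2) + 0.2·1
Solving: h(state 5) = 0.5000, h(state 2) = 0.5000.
Starting from state 5, the probability is 0.5000.

0.5000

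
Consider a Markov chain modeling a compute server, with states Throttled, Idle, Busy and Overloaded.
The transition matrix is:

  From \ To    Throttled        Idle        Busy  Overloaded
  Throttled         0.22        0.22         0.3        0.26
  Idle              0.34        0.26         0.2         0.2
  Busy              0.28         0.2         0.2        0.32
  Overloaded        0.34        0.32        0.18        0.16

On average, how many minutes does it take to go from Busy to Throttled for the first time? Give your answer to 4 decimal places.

3.2287

Let t(s) be the expected number of minutes to first reach Throttled from state s, with t(Throttled) = 0. Conditioning on the first minute:
t(Idle) = 1 + 0.26·t(Idle) + 0.2·t(Busy) + 0.2·t(Overloaded)
t(Busy) = 1 + 0.2·t(Idle) + 0.2·t(Busy) + 0.32·t(Overloaded)
t(Overloaded) = 1 + 0.32·t(Idle) + 0.18·t(Busy) + 0.16·t(Overloaded)
Solving: t(Idle) = 3.0464, t(Busy) = 3.2287, t(Overloaded) = 3.0429.
Expected minutes from Busy to Throttled: 3.2287.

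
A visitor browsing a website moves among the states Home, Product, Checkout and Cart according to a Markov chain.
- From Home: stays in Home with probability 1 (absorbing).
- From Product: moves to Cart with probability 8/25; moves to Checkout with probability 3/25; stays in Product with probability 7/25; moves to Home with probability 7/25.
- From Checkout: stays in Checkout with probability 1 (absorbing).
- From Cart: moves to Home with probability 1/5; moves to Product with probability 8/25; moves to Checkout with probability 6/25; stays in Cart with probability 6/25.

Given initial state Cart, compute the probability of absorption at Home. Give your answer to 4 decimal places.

0.5252

Let h(s) be the probability of absorption at Home starting from transient state s. Then h(Home) = 1 and h(Checkout) = 0. By first-step analysis:
h(Product) = 0.28·1 + 0.28·h(Product) + 0.12·0 + 0.32·h(Cart)
h(Cart) = 0.2·1 + 0.32·h(Product) + 0.24·0 + 0.24·h(Cart)
Solving: h(Product) = 0.6223, h(Cart) = 0.5252.
Starting from Cart, the probability is 0.5252.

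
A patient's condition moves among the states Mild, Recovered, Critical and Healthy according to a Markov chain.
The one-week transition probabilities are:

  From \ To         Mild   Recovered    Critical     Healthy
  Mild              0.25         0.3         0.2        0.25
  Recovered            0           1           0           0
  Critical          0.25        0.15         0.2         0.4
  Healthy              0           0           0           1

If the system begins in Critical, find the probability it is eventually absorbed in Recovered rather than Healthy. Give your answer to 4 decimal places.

Let h(s) be the probability of absorption at Recovered starting from transient state s. Then h(Recovered) = 1 and h(Healthy) = 0. By first-step analysis:
h(Mild) = 0.25·h(Mild) + 0.3·1 + 0.2·h(Critical) + 0.25·0
h(Critical) = 0.25·h(Mild) + 0.15·1 + 0.2·h(Critical) + 0.4·0
Solving: h(Mild) = 0.4909, h(Critical) = 0.3409.
Starting from Critical, the probability is 0.3409.

0.3409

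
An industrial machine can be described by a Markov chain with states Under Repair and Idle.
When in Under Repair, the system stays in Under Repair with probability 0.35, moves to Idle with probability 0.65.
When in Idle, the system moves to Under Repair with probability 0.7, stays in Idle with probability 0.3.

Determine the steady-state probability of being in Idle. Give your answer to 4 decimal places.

Let the stationary distribution be π with π = πP and π_1 + π_2 = 1.
π_1 = 0.35·π_1 + 0.7·π_2
Solving with the normalization constraint gives π = (0.5185, 0.4815).
So the stationary probability of Idle is 0.4815.

0.4815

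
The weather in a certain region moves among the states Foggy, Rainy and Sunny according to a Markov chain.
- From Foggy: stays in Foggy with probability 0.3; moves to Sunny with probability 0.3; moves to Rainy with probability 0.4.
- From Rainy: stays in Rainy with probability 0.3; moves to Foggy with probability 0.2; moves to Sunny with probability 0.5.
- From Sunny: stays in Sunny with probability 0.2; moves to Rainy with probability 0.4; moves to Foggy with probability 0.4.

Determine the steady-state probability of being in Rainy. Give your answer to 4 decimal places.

Let the stationary distribution be π with π = πP and π_1 + π_2 + π_3 = 1.
π_1 = 0.3·π_1 + 0.2·π_2 + 0.4·π_3
π_2 = 0.4·π_1 + 0.3·π_2 + 0.4·π_3
Solving with the normalization constraint gives π = (0.2975, 0.3636, 0.3388).
So the stationary probability of Rainy is 0.3636.

0.3636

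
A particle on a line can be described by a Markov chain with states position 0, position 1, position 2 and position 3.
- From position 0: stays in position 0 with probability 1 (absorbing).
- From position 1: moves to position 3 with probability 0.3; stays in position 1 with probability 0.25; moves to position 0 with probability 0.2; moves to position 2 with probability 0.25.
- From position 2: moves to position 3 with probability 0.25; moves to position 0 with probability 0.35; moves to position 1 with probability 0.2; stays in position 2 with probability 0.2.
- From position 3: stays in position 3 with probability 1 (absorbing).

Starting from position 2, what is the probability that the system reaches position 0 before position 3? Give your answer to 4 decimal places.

Let h(s) be the probability of absorption at position 0 starting from transient state s. Then h(position 0) = 1 and h(position 3) = 0. By first-step analysis:
h(position 1) = 0.2·1 + 0.25·h(position 1) + 0.25·h(position 2) + 0.3·0
h(position 2) = 0.35·1 + 0.2·h(position 1) + 0.2·h(position 2) + 0.25·0
Solving: h(position 1) = 0.4500, h(position 2) = 0.5500.
Starting from position 2, the probability is 0.5500.

0.5500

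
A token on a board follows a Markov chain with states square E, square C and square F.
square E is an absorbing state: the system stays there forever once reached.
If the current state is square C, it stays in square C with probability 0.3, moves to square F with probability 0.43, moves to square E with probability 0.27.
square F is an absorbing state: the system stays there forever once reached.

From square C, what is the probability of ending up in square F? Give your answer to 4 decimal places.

Let h(s) be the probability of absorption at square F starting from transient state s. Then h(square F) = 1 and h(square E) = 0. By first-step analysis:
h(square C) = 0.27·0 + 0.3·h(square C) + 0.43·1
Solving: h(square C) = 0.6143.
Starting from square C, the probability is 0.6143.

0.6143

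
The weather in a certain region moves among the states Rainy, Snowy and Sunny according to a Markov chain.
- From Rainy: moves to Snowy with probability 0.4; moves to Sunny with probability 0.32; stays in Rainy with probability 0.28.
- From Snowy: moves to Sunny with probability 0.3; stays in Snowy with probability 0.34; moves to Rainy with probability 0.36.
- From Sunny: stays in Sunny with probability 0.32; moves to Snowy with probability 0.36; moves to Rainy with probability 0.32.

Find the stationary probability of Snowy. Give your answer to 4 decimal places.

Let the stationary distribution be π with π = πP and π_1 + π_2 + π_3 = 1.
π_1 = 0.28·π_1 + 0.36·π_2 + 0.32·π_3
π_2 = 0.4·π_1 + 0.34·π_2 + 0.36·π_3
Solving with the normalization constraint gives π = (0.3218, 0.3656, 0.3127).
So the stationary probability of Snowy is 0.3656.

0.3656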